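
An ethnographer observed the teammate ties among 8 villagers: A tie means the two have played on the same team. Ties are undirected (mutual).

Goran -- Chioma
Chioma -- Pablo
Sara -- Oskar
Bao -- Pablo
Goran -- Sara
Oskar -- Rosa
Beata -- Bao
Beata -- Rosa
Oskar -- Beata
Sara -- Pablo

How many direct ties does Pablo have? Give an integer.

Pablo is directly tied to Bao, Chioma, and Sara. That is 3 neighbors, so the degree of Pablo is 3.

3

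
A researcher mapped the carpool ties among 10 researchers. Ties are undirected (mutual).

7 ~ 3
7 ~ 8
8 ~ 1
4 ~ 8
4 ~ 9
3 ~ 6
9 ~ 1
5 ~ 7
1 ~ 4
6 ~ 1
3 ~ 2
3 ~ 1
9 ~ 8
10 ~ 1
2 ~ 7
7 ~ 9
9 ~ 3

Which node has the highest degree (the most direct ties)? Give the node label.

1

Degrees — 1:6, 2:2, 3:5, 4:3, 5:1, 6:2, 7:5, 8:4, 9:5, 10:1.
The maximum is 6, attained only by 1.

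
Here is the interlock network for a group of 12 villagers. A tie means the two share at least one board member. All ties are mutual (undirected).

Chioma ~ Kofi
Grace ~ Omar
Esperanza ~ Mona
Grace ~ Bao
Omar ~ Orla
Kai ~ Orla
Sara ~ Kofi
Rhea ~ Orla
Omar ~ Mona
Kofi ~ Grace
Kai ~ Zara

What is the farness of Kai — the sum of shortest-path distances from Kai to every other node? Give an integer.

34

Distances from Kai: Bao:4, Chioma:5, Esperanza:4, Grace:3, Kofi:4, Mona:3, Omar:2, Orla:1, Rhea:2, Sara:5, Zara:1.
Sum = 4 + 5 + 4 + 3 + 4 + 3 + 2 + 1 + 2 + 5 + 1 = 34.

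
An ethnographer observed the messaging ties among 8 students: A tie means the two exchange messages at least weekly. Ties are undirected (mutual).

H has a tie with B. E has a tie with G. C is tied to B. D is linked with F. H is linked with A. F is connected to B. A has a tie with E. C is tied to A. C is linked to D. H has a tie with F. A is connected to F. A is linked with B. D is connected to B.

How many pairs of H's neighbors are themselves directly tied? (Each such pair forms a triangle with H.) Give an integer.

3

H's neighbors: A, B, and F.
Neighbor pairs that are themselves tied: H–A–B; H–A–F; H–B–F. Each forms one triangle with H, for 3 in total.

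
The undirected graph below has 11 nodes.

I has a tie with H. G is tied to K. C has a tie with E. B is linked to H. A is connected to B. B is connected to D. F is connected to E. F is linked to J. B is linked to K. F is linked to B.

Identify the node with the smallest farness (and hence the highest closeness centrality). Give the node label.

B

Farness (sum of distances to all others) for each node — A:25, B:16, C:35, D:25, E:26, F:19, G:32, H:23, I:32, J:28, K:23.
The smallest farness is 16, for B, so B has the highest closeness.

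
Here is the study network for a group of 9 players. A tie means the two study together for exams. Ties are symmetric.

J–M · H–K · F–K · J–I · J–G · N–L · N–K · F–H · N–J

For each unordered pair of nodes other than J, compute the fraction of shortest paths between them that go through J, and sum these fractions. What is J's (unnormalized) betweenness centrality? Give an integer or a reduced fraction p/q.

Pairs whose geodesics pass through J — H–M: 1; H–I: 1; H–G: 1; M–N: 1; M–K: 1; M–F: 1; M–L: 1; M–I: 1; M–G: 1; N–I: 1; N–G: 1; K–I: 1; K–G: 1; F–I: 1 … (+4 more pairs).
All other pairs contribute 0.
Summing the contributions gives betweenness(J) = 18.

18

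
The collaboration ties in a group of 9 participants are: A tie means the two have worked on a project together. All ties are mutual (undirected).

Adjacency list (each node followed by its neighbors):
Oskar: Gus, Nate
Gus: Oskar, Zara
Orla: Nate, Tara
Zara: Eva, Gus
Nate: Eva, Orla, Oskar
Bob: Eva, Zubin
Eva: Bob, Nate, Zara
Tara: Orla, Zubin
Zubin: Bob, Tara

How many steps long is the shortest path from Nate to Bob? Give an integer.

2

One shortest route is Nate – Eva – Bob, which uses 2 edges, and Nate and Bob are not directly tied, so nothing shorter exists. So d(Nate,Bob) = 2.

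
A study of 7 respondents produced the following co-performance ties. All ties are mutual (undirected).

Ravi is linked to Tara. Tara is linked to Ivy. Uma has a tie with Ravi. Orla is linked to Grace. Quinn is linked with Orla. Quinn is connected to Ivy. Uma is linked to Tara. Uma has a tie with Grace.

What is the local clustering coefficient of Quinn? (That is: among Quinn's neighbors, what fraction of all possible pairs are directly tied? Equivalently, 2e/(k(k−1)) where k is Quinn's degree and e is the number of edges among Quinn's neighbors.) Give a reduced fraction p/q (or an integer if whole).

0

Quinn's neighbors: Ivy and Orla (k = 2).
Possible neighbor pairs: C(2,2) = 1. Edges among them: none → e = 0.
Clustering(Quinn) = 0/1.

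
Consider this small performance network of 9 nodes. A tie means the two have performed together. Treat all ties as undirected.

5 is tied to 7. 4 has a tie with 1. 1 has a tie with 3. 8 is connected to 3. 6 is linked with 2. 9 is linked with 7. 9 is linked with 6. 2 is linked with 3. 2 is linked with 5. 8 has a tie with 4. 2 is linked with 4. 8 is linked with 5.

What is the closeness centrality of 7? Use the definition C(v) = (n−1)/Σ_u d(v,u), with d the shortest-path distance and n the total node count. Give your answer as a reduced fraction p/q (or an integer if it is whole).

Distances from 7: 1:4, 2:2, 3:3, 4:3, 5:1, 6:2, 8:2, 9:1. Sum = 18.
n = 9, so closeness = 8/18 = 4/9.

4/9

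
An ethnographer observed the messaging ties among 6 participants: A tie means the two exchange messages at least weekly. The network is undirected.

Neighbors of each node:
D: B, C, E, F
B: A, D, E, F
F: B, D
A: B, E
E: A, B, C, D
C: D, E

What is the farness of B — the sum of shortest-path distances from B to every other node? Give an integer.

Distances from B: A:1, C:2, D:1, E:1, F:1.
Sum = 1 + 2 + 1 + 1 + 1 = 6.

6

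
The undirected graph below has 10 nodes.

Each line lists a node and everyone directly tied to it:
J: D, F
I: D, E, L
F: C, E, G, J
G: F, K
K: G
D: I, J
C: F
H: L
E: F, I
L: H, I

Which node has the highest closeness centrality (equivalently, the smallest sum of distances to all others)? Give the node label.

Farness (sum of distances to all others) for each node — C:25, D:21, E:18, F:17, G:23, H:33, I:19, J:20, K:31, L:25.
The smallest farness is 17, for F, so F has the highest closeness.

F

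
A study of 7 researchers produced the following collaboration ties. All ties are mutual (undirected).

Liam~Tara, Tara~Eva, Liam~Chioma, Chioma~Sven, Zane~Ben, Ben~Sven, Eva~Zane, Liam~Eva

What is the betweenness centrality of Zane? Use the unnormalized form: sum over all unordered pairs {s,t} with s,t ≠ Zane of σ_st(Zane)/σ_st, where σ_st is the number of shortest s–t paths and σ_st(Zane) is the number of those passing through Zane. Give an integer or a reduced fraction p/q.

3

Pairs whose geodesics pass through Zane — Liam–Ben: 1/2; Sven–Eva: 1/2; Ben–Eva: 1; Ben–Tara: 1.
All other pairs contribute 0.
Summing the contributions gives betweenness(Zane) = 3.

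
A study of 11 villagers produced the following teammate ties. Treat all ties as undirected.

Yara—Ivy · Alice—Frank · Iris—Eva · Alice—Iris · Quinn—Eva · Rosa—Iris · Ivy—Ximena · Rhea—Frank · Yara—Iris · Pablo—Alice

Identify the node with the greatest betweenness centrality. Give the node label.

Iris

Unnormalized betweenness of each node: Alice:23, Eva:9, Frank:9, Iris:35, Ivy:9, Pablo:0, Quinn:0, Rhea:0, Rosa:0, Ximena:0, Yara:16.
Iris has the largest value, 35, making it the main broker — the node through which the most shortest paths run.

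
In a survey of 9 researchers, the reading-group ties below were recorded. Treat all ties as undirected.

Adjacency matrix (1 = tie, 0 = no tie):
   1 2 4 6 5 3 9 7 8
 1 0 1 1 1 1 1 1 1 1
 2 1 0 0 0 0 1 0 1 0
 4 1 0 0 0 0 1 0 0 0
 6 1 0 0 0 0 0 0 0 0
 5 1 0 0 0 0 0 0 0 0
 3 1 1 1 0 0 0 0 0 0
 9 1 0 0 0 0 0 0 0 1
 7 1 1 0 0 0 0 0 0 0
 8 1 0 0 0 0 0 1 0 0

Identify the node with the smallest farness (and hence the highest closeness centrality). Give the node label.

1

Farness (sum of distances to all others) for each node — 1:8, 2:13, 3:13, 4:14, 5:15, 6:15, 7:14, 8:14, 9:14.
The smallest farness is 8, for 1, so 1 has the highest closeness.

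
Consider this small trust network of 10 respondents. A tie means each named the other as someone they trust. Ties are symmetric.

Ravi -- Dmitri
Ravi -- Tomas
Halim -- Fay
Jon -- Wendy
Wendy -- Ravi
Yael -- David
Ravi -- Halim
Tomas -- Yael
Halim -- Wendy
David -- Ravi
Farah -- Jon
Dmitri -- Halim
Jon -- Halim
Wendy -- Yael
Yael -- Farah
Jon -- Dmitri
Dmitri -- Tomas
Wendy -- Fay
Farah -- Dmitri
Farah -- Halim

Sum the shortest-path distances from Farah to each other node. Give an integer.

14

Distances from Farah: David:2, Dmitri:1, Fay:2, Halim:1, Jon:1, Ravi:2, Tomas:2, Wendy:2, Yael:1.
Sum = 2 + 1 + 2 + 1 + 1 + 2 + 2 + 2 + 1 = 14.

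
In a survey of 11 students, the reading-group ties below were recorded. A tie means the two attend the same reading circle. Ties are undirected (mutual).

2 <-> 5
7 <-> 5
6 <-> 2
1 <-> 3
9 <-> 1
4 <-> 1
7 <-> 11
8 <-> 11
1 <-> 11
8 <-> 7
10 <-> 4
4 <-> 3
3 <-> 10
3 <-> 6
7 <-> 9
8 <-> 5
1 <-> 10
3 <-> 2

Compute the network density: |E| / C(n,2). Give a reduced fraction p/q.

18/55

There are 18 edges and 11 nodes, so the maximum possible is C(11,2) = 55.
Density = 18/55.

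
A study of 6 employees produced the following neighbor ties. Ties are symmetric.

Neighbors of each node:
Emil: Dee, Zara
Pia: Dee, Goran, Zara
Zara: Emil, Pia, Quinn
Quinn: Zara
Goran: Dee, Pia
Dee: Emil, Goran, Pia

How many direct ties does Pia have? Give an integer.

Pia is directly tied to Dee, Goran, and Zara. That is 3 neighbors, so the degree of Pia is 3.

3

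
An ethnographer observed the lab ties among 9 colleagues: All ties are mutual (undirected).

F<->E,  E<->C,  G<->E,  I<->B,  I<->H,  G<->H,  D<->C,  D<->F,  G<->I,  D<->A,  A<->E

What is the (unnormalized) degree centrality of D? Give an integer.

3

D is directly tied to A, C, and F. That is 3 neighbors, so the degree of D is 3.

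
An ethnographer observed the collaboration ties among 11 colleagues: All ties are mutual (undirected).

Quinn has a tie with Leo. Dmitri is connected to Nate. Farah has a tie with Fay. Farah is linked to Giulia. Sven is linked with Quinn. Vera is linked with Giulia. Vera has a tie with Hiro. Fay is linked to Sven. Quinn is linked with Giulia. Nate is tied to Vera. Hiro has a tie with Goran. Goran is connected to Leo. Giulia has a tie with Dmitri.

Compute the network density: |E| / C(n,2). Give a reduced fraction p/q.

There are 13 edges and 11 nodes, so the maximum possible is C(11,2) = 55.
Density = 13/55.

13/55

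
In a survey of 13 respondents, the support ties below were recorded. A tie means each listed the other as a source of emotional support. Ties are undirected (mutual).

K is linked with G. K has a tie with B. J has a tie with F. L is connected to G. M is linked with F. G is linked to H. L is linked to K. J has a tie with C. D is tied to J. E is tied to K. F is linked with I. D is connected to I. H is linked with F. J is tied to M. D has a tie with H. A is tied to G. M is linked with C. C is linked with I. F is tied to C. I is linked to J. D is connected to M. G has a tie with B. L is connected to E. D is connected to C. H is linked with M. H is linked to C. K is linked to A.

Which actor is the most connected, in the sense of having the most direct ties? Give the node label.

C

Degrees — A:2, B:2, C:6, D:5, E:2, F:5, G:5, H:5, I:4, J:5, K:5, L:3, M:5.
The maximum is 6, attained only by C.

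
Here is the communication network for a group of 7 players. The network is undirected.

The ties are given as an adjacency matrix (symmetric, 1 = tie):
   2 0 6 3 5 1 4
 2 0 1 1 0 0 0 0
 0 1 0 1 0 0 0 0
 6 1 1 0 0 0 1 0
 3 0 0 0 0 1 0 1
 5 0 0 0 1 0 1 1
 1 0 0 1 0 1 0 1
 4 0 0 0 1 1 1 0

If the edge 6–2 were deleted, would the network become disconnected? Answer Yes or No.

Even without that edge, 6 still reaches 2 via 6 – 0 – 2, so the network stays connected. Not a bridge.

No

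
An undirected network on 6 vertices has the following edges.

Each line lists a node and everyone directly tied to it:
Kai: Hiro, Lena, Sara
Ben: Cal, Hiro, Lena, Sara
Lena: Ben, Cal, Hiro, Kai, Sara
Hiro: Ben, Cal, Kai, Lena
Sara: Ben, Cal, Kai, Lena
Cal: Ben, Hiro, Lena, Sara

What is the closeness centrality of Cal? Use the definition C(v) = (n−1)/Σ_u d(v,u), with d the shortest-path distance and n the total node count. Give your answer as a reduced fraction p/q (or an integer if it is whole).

Distances from Cal: Ben:1, Hiro:1, Kai:2, Lena:1, Sara:1. Sum = 6.
n = 6, so closeness = 5/6.

5/6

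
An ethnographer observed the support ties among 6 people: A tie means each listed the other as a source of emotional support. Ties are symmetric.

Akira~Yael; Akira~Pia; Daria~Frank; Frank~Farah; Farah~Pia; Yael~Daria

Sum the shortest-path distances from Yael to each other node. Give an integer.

9

Distances from Yael: Akira:1, Daria:1, Farah:3, Frank:2, Pia:2.
Sum = 1 + 1 + 3 + 2 + 2 = 9.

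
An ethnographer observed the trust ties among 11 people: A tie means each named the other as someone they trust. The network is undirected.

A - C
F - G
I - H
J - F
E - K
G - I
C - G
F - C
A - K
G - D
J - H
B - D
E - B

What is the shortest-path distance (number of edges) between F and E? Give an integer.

4

One shortest route is F – G – D – B – E, which uses 4 edges, and at distance 3 from F we only reach {B, K}, which does not include E. So d(F,E) = 4.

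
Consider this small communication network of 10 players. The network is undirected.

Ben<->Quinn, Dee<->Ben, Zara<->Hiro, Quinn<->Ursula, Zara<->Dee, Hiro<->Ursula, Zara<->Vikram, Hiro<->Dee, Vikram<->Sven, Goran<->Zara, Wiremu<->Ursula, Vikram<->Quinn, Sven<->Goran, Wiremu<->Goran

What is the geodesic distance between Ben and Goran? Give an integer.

3

One shortest route is Ben – Dee – Zara – Goran, which uses 3 edges, and at distance 2 from Ben we only reach {Hiro, Ursula, Vikram, Zara}, which does not include Goran. So d(Ben,Goran) = 3.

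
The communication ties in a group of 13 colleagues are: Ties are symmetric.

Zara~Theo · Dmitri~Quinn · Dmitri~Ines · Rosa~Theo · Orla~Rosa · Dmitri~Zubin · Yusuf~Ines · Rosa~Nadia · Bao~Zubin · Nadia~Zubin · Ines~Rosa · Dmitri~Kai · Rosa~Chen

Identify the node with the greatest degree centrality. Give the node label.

Degrees — Bao:1, Chen:1, Dmitri:4, Ines:3, Kai:1, Nadia:2, Orla:1, Quinn:1, Rosa:5, Theo:2, Yusuf:1, Zara:1, Zubin:3.
The maximum is 5, attained only by Rosa.

Rosa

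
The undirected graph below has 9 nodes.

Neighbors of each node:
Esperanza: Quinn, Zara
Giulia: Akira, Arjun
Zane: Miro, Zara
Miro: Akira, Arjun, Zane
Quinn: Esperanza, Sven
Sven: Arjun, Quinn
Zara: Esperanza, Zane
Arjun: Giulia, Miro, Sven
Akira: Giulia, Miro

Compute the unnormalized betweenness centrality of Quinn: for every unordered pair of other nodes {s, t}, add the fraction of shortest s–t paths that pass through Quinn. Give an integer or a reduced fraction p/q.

Pairs whose geodesics pass through Quinn — Zara–Sven: 1; Esperanza–Sven: 1; Esperanza–Arjun: 1; Esperanza–Giulia: 1.
All other pairs contribute 0.
Summing the contributions gives betweenness(Quinn) = 4.

4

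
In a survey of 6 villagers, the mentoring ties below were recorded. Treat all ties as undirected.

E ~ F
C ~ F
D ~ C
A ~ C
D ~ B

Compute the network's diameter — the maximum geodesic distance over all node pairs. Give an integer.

4

Eccentricity of each node (its greatest distance to any other): A:3, B:4, C:2, D:3, E:4, F:3.
The maximum eccentricity is 4, realized for instance by the pair E–B via E – F – C – D – B. So the diameter is 4.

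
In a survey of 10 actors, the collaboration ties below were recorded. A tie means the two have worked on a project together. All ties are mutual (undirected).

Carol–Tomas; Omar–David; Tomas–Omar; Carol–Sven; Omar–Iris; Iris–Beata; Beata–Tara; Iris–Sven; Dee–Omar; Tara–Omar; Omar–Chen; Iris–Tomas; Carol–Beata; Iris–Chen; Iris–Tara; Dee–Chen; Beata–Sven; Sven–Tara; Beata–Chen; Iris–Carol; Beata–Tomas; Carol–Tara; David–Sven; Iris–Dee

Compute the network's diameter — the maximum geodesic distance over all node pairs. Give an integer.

2

Eccentricity of each node (its greatest distance to any other): Beata:2, Carol:2, Chen:2, David:2, Dee:2, Iris:2, Omar:2, Sven:2, Tara:2, Tomas:2.
The maximum eccentricity is 2, realized for instance by the pair Chen–Sven via Chen – Beata – Sven. So the diameter is 2.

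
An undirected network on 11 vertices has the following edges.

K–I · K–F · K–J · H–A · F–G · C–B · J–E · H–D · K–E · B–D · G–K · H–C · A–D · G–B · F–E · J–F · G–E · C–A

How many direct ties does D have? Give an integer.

D is directly tied to A, B, and H. That is 3 neighbors, so the degree of D is 3.

3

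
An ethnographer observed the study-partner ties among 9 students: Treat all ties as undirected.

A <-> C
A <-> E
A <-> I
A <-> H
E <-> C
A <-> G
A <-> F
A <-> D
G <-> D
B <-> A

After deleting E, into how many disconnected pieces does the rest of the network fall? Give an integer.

1

E's neighbors (A and C) remain reachable from one another through other ties, so the rest of the network stays in one piece.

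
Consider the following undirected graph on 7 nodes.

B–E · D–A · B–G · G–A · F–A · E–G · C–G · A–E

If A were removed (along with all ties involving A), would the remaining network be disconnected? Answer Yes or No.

Removing A leaves {D} with no path to {F}, so the network splits into 3 components. A is a cut vertex.

Yes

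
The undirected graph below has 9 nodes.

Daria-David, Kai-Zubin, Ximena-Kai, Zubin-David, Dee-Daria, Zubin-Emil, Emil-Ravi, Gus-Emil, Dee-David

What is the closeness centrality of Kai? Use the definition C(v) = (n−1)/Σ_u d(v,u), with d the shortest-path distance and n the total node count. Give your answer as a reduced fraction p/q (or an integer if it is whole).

Distances from Kai: Daria:3, David:2, Dee:3, Emil:2, Gus:3, Ravi:3, Ximena:1, Zubin:1. Sum = 18.
n = 9, so closeness = 8/18 = 4/9.

4/9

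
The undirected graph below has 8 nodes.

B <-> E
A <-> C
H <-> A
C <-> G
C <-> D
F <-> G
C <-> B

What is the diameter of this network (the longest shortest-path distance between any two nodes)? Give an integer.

Eccentricity of each node (its greatest distance to any other): A:3, B:3, C:2, D:3, E:4, F:4, G:3, H:4.
The maximum eccentricity is 4, realized for instance by the pair E–F via E – B – C – G – F. So the diameter is 4.

4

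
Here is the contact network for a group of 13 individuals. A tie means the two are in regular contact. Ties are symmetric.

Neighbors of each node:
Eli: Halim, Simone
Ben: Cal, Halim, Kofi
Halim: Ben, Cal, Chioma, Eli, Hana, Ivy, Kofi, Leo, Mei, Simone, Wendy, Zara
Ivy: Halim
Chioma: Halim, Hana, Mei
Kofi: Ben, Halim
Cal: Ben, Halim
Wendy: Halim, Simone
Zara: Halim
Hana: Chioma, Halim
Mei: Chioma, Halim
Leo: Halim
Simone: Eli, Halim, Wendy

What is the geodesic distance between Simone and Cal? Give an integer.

One shortest route is Simone – Halim – Cal, which uses 2 edges, and Simone and Cal are not directly tied, so nothing shorter exists. So d(Simone,Cal) = 2.

2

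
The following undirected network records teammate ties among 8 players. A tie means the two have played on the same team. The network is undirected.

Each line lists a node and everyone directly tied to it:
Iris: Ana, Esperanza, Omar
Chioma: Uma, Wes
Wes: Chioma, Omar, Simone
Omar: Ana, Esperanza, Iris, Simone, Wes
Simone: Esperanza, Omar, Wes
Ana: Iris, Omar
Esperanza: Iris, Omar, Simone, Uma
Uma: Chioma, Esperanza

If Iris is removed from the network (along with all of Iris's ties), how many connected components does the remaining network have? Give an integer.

Iris's neighbors (Ana, Esperanza, and Omar) remain reachable from one another through other ties, so the rest of the network stays in one piece.

1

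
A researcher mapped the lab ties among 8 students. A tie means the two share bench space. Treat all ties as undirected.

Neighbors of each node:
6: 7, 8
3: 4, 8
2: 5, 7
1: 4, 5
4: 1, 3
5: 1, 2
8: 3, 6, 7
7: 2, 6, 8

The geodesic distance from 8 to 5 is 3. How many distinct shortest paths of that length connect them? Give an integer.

1

The shortest distance is 3, and the only length-3 path is 8–7–2–5. So there is exactly 1 shortest path.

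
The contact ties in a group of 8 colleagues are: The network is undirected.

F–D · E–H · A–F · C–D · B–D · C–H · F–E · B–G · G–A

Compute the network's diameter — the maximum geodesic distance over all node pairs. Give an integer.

4

Eccentricity of each node (its greatest distance to any other): A:3, B:3, C:3, D:2, E:3, F:2, G:4, H:4.
The maximum eccentricity is 4, realized for instance by the pair G–H via G – A – F – E – H. So the diameter is 4.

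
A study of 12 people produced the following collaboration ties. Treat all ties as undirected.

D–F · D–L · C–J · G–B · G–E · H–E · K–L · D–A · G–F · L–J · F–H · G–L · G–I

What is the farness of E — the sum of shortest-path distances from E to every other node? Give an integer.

27

Distances from E: A:4, B:2, C:4, D:3, F:2, G:1, H:1, I:2, J:3, K:3, L:2.
Sum = 4 + 2 + 4 + 3 + 2 + 1 + 1 + 2 + 3 + 3 + 2 = 27.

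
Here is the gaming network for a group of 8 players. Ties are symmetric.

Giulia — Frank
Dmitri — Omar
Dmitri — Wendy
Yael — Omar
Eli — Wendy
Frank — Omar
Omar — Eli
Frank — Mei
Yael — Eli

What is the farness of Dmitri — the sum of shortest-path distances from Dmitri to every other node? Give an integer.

Distances from Dmitri: Eli:2, Frank:2, Giulia:3, Mei:3, Omar:1, Wendy:1, Yael:2.
Sum = 2 + 2 + 3 + 3 + 1 + 1 + 2 = 14.

14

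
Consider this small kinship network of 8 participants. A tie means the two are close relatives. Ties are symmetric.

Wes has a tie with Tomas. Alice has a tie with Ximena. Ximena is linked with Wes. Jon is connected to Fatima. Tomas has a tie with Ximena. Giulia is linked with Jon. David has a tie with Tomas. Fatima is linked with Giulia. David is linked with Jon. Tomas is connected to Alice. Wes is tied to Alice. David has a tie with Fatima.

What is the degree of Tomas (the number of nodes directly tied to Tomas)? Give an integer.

Tomas is directly tied to Alice, David, Wes, and Ximena. That is 4 neighbors, so the degree of Tomas is 4.

4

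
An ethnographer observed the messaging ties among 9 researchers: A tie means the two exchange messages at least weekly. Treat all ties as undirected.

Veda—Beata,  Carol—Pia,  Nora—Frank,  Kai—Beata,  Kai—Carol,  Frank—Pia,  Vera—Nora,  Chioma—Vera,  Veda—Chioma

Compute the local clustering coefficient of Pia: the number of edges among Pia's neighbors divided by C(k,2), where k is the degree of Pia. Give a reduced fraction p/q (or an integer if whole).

Pia's neighbors: Carol and Frank (k = 2).
Possible neighbor pairs: C(2,2) = 1. Edges among them: none → e = 0.
Clustering(Pia) = 0/1.

0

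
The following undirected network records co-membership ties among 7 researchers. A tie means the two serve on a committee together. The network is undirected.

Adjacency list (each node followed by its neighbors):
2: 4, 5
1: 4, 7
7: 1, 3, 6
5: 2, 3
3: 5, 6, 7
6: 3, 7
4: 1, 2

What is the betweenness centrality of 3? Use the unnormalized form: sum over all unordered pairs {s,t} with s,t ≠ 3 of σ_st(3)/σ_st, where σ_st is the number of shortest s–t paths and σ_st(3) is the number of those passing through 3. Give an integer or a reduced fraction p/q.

4

Pairs whose geodesics pass through 3 — 2–7: 1/2; 2–6: 1; 1–5: 1/2; 7–5: 1; 6–5: 1.
All other pairs contribute 0.
Summing the contributions gives betweenness(3) = 4.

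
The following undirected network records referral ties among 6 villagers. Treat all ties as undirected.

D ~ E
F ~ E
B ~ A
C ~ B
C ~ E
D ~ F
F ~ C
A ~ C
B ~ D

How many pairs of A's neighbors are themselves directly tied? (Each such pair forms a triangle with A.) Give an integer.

1

A's neighbors: B and C.
Neighbor pairs that are themselves tied: A–B–C. Each forms one triangle with A, for 1 in total.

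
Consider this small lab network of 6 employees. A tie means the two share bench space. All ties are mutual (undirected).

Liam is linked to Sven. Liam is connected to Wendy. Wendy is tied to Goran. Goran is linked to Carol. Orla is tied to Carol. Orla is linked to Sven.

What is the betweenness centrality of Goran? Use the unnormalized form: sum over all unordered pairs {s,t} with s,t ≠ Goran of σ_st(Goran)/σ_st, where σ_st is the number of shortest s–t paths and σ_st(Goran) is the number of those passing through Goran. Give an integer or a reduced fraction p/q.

Pairs whose geodesics pass through Goran — Carol–Wendy: 1; Carol–Liam: 1/2; Wendy–Orla: 1/2.
All other pairs contribute 0.
Summing the contributions gives betweenness(Goran) = 2.

2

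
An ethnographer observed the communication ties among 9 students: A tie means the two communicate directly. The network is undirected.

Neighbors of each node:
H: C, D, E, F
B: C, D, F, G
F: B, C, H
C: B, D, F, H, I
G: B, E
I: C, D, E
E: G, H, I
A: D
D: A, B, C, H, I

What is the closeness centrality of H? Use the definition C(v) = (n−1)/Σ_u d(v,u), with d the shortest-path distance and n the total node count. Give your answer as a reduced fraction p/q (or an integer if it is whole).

2/3

Distances from H: A:2, B:2, C:1, D:1, E:1, F:1, G:2, I:2. Sum = 12.
n = 9, so closeness = 8/12 = 2/3.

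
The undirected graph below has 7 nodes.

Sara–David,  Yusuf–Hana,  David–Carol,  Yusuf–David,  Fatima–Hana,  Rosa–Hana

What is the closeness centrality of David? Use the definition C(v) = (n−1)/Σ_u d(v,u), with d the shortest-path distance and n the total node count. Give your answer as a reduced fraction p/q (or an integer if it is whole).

6/11

Distances from David: Carol:1, Fatima:3, Hana:2, Rosa:3, Sara:1, Yusuf:1. Sum = 11.
n = 7, so closeness = 6/11.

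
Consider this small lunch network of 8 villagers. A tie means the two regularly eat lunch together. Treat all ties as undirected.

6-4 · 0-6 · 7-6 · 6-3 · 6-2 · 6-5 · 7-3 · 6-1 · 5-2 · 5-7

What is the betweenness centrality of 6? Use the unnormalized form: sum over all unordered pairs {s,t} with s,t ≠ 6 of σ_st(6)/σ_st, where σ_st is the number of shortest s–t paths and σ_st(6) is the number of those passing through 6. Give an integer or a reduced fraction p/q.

17

Pairs whose geodesics pass through 6 — 5–0: 1; 5–1: 1; 5–3: 1/2; 5–4: 1; 0–7: 1; 0–2: 1; 0–1: 1; 0–3: 1; 0–4: 1; 7–2: 1/2; 7–1: 1; 7–4: 1; 2–1: 1; 2–3: 1 … (+4 more pairs).
All other pairs contribute 0.
Summing the contributions gives betweenness(6) = 17.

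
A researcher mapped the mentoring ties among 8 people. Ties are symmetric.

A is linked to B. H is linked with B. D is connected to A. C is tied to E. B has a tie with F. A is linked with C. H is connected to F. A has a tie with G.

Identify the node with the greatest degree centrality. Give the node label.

A

Degrees — A:4, B:3, C:2, D:1, E:1, F:2, G:1, H:2.
The maximum is 4, attained only by A.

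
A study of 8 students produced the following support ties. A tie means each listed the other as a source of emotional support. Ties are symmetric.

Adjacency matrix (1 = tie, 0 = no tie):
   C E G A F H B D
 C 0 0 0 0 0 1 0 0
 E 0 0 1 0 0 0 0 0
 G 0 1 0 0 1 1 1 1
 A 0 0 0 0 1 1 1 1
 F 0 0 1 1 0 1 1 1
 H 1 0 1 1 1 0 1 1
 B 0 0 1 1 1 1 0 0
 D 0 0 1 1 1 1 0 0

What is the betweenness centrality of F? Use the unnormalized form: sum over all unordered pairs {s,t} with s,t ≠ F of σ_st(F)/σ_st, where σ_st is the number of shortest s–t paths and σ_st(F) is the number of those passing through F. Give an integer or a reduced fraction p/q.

3/4

Pairs whose geodesics pass through F — E–A: 1/4; G–A: 1/4; B–D: 1/4.
All other pairs contribute 0.
Summing the contributions gives betweenness(F) = 3/4.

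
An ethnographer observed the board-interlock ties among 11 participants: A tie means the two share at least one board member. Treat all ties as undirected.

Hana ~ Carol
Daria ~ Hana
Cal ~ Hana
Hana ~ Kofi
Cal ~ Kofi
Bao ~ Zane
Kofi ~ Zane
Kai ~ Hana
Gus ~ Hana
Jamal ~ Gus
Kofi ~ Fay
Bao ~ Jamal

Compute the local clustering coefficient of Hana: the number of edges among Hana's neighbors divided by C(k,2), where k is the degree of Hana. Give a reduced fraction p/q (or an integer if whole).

Hana's neighbors: Cal, Carol, Daria, Gus, Kai, and Kofi (k = 6).
Possible neighbor pairs: C(6,2) = 15. Edges among them: Cal–Kofi → e = 1.
Clustering(Hana) = 1/15.

1/15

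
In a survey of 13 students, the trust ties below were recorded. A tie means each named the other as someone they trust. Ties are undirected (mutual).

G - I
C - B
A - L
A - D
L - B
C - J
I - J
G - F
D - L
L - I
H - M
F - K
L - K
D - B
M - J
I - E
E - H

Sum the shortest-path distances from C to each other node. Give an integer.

Distances from C: A:3, B:1, D:2, E:3, F:4, G:3, H:3, I:2, J:1, K:3, L:2, M:2.
Sum = 3 + 1 + 2 + 3 + 4 + 3 + 3 + 2 + 1 + 3 + 2 + 2 = 29.

29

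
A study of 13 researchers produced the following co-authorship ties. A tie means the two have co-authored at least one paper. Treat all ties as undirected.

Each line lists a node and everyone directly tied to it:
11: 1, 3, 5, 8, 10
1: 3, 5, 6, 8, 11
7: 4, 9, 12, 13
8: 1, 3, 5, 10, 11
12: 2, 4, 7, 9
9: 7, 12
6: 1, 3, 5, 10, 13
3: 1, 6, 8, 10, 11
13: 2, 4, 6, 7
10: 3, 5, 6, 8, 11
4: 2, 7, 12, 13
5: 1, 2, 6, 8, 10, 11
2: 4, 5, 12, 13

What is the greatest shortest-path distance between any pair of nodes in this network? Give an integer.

4

Eccentricity of each node (its greatest distance to any other): 1:4, 2:3, 3:4, 4:3, 5:3, 6:3, 7:4, 8:4, 9:4, 10:4, 11:4, 12:4, 13:3.
The maximum eccentricity is 4, realized for instance by the pair 9–1 via 9 – 7 – 13 – 6 – 1. So the diameter is 4.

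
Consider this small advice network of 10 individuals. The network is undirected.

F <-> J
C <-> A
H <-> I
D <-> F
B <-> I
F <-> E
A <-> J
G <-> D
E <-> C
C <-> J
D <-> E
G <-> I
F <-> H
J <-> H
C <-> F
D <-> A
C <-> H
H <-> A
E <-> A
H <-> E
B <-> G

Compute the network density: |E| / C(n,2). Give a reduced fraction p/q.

7/15

There are 21 edges and 10 nodes, so the maximum possible is C(10,2) = 45.
Density = 21/45 = 7/15.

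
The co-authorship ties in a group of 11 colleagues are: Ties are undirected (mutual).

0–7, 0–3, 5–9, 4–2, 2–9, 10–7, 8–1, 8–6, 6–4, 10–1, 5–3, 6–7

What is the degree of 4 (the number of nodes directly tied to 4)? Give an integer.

2

4 is directly tied to 2 and 6. That is 2 neighbors, so the degree of 4 is 2.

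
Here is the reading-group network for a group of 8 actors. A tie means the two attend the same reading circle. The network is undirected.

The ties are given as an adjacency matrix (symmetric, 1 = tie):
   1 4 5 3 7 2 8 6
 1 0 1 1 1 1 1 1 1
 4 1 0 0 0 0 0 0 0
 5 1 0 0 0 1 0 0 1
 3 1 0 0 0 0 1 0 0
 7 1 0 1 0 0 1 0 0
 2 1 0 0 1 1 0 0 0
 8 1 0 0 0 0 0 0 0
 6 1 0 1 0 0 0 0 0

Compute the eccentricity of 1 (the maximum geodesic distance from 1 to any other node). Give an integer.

1

Distances from 1: 2:1, 3:1, 4:1, 5:1, 6:1, 7:1, 8:1.
The largest is 1 (to 4, 5, 3, 7, 2, 8, and 6), so the eccentricity of 1 is 1.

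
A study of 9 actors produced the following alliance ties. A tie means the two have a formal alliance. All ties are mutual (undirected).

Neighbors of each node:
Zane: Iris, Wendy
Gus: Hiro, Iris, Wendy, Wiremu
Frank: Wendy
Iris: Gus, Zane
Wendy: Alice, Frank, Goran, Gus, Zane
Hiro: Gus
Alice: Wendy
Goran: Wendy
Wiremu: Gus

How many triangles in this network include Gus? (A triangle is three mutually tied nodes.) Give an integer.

Gus's neighbors are Hiro, Iris, Wendy, and Wiremu, but none of them are tied to each other, so no triangle contains Gus.

0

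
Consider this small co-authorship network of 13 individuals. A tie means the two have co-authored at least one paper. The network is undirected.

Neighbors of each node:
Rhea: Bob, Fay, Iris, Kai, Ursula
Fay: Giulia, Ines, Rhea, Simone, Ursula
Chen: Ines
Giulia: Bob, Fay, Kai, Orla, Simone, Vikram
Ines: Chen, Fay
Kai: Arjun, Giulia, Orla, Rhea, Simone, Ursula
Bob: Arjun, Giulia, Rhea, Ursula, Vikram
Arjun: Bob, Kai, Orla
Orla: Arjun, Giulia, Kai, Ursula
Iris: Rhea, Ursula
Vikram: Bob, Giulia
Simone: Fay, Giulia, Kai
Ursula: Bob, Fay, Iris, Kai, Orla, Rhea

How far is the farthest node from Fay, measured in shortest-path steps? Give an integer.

3

Distances from Fay: Arjun:3, Bob:2, Chen:2, Giulia:1, Ines:1, Iris:2, Kai:2, Orla:2, Rhea:1, Simone:1, Ursula:1, Vikram:2.
The largest is 3 (to Arjun), so the eccentricity of Fay is 3.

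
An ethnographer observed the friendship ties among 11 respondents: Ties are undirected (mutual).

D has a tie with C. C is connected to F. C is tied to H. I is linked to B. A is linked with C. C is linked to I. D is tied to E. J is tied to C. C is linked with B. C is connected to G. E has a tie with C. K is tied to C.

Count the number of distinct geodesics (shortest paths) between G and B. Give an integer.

1

The shortest distance is 2, and the only length-2 path is G–C–B. So there is exactly 1 shortest path.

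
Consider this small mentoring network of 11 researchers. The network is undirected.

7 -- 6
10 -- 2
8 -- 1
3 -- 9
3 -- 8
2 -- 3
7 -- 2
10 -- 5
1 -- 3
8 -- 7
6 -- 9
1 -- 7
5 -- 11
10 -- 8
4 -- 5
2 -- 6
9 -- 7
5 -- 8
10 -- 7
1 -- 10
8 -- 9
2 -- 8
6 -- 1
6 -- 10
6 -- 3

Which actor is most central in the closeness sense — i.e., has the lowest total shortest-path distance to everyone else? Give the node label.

Farness (sum of distances to all others) for each node — 1:17, 2:17, 3:17, 4:25, 5:16, 6:16, 7:16, 8:13, 9:18, 10:14, 11:25.
The smallest farness is 13, for 8, so 8 has the highest closeness.

8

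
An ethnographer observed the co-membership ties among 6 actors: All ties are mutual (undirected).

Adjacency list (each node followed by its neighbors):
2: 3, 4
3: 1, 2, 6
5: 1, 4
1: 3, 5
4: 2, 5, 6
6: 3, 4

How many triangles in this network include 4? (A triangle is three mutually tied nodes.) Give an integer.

4's neighbors are 2, 5, and 6, but none of them are tied to each other, so no triangle contains 4.

0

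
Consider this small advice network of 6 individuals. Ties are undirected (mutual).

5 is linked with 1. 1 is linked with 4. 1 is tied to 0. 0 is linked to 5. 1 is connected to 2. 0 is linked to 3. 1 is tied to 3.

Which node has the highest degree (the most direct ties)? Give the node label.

1

Degrees — 0:3, 1:5, 2:1, 3:2, 4:1, 5:2.
The maximum is 5, attained only by 1.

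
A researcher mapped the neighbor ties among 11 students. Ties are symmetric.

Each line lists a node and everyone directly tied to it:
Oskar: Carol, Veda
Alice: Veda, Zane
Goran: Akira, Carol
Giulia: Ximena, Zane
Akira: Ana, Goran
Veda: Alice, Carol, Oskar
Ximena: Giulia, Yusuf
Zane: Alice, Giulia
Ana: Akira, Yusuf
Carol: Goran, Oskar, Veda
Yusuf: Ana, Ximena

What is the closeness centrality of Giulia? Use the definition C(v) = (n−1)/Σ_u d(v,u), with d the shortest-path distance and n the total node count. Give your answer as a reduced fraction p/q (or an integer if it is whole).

10/29

Distances from Giulia: Akira:4, Alice:2, Ana:3, Carol:4, Goran:5, Oskar:4, Veda:3, Ximena:1, Yusuf:2, Zane:1. Sum = 29.
n = 11, so closeness = 10/29.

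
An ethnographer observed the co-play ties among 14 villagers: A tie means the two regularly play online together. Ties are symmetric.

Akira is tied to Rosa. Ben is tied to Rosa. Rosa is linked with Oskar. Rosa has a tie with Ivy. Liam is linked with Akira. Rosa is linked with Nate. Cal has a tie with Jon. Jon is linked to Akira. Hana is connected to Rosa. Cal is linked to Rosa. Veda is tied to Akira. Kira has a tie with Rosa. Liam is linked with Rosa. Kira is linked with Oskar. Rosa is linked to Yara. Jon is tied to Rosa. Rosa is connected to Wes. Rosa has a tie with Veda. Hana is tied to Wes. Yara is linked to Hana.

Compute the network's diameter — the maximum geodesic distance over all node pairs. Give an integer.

2

Eccentricity of each node (its greatest distance to any other): Akira:2, Ben:2, Cal:2, Hana:2, Ivy:2, Jon:2, Kira:2, Liam:2, Nate:2, Oskar:2, Rosa:1, Veda:2, Wes:2, Yara:2.
The maximum eccentricity is 2, realized for instance by the pair Liam–Veda via Liam – Rosa – Veda. So the diameter is 2.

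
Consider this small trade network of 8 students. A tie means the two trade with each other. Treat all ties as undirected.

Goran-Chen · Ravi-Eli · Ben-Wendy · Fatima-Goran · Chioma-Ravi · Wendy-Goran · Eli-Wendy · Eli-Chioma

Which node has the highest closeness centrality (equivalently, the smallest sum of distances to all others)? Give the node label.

Farness (sum of distances to all others) for each node — Ben:17, Chen:19, Chioma:18, Eli:13, Fatima:19, Goran:13, Ravi:18, Wendy:11.
The smallest farness is 11, for Wendy, so Wendy has the highest closeness.

Wendy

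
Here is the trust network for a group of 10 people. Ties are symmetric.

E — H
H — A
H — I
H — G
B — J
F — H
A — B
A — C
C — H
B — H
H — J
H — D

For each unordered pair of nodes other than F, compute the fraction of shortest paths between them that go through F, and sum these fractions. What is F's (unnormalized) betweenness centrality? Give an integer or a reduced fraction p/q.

No shortest path between any pair of other nodes passes through F.
Summing the contributions gives betweenness(F) = 0.

0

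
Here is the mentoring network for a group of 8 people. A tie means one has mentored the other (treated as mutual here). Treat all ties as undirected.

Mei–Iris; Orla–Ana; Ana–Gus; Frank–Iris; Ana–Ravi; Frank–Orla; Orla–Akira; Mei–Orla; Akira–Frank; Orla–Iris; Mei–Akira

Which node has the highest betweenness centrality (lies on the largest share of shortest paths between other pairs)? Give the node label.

Orla

Unnormalized betweenness of each node: Akira:1/3, Ana:11, Frank:1/3, Gus:0, Iris:1/3, Mei:1/3, Orla:38/3, Ravi:0.
Orla has the largest value, 38/3, making it the main broker — the node through which the most shortest paths run.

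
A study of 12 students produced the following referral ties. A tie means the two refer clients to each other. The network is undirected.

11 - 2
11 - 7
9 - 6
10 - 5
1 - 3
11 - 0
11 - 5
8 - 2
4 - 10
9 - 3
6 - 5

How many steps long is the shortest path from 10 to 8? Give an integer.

4

One shortest route is 10 – 5 – 11 – 2 – 8, which uses 4 edges, and at distance 3 from 10 we only reach {0, 2, 7, 9}, which does not include 8. So d(10,8) = 4.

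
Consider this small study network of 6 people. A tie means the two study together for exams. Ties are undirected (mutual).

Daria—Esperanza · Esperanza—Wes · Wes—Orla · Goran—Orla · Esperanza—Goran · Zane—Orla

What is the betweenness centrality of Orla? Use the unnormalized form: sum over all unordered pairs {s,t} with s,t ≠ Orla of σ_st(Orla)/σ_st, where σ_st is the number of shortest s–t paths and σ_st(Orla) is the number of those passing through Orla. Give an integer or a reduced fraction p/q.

9/2

Pairs whose geodesics pass through Orla — Esperanza–Zane: 2/2; Wes–Zane: 1; Wes–Goran: 1/2; Zane–Goran: 1; Zane–Daria: 2/2.
All other pairs contribute 0.
Summing the contributions gives betweenness(Orla) = 9/2.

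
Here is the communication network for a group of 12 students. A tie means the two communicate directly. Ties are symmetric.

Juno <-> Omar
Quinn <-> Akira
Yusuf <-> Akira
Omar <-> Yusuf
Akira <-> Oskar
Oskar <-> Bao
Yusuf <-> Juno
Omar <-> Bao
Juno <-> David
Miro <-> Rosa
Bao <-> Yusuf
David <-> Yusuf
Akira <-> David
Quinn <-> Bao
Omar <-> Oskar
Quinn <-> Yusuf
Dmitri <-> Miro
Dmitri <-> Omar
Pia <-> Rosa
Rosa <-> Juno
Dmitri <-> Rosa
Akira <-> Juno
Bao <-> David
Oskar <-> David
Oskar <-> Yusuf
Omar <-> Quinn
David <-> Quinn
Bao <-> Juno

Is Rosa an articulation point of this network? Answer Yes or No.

Yes

Removing Rosa leaves {Akira, Bao, David, Dmitri, Juno, Miro, Omar, Oskar, Quinn, and Yusuf} with no path to {Pia}, so the network splits into 2 components. Rosa is a cut vertex.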